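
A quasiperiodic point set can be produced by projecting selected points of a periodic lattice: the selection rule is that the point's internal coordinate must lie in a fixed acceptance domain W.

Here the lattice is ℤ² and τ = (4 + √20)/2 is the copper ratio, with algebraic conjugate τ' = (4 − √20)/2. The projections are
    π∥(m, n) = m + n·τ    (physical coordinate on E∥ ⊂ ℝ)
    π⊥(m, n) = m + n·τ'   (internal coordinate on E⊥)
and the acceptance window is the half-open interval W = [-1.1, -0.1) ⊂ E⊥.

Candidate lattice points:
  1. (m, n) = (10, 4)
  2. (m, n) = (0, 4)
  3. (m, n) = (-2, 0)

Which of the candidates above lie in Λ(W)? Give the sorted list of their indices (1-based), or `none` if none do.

τ' = (4−√20)/2 ≈ -0.23607.
[1] lift (10,4): star map gives 9.05573; window check -1.1 ≤ 9.05573 < -0.1 is false → out
[2] lift (0,4): star map gives -0.94427; window check -1.1 ≤ -0.94427 < -0.1 is true → IN Λ
[3] lift (-2,0): star map gives -2.00000; window check -1.1 ≤ -2.00000 < -0.1 is false → out

2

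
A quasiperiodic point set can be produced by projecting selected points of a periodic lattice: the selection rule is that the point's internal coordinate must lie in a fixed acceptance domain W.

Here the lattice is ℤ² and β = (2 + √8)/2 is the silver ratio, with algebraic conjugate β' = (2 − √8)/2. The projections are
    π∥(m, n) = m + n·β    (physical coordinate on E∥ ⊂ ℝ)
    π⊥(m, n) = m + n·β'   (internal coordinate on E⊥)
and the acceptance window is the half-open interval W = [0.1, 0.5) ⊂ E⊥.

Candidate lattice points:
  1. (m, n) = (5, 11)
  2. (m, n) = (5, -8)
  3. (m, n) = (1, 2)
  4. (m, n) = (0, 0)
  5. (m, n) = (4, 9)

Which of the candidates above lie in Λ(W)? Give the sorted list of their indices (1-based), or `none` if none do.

1, 3, 5

Compute β' = (2−√8)/2 = -0.41421, so π⊥(m,n) = m -0.41421·n.
#1 (5,11): internal coord 5 + (11)·β' = +0.44365; +0.44365 ∈ [0.1, 0.5) → IN Λ
#2 (5,-8): internal coord 5 + (-8)·β' = +8.31371; +8.31371 ∉ [0.1, 0.5) → out
#3 (1,2): internal coord 1 + (2)·β' = +0.17157; +0.17157 ∈ [0.1, 0.5) → IN Λ
#4 (0,0): internal coord 0 + (0)·β' = +0.00000; +0.00000 ∉ [0.1, 0.5) → out
#5 (4,9): internal coord 4 + (9)·β' = +0.27208; +0.27208 ∈ [0.1, 0.5) → IN Λ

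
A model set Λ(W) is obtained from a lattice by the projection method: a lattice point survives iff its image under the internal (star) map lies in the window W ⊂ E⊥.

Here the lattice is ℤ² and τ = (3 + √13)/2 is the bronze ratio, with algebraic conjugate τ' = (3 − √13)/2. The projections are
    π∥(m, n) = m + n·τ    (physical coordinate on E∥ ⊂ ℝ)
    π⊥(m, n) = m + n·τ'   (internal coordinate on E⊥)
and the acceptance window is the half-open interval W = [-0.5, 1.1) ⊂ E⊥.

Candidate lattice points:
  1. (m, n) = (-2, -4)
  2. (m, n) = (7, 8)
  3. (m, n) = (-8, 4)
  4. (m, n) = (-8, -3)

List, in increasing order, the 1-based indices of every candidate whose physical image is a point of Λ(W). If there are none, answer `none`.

Compute τ' = (3−√13)/2 = -0.302776, so π⊥(m,n) = m -0.302776·n.
[1] lift (-2,-4): star map gives -0.788897; window check -0.5 ≤ -0.788897 < 1.1 is false → out
[2] lift (7,8): star map gives 4.577795; window check -0.5 ≤ 4.577795 < 1.1 is false → out
[3] lift (-8,4): star map gives -9.211103; window check -0.5 ≤ -9.211103 < 1.1 is false → out
[4] lift (-8,-3): star map gives -7.091673; window check -0.5 ≤ -7.091673 < 1.1 is false → out

none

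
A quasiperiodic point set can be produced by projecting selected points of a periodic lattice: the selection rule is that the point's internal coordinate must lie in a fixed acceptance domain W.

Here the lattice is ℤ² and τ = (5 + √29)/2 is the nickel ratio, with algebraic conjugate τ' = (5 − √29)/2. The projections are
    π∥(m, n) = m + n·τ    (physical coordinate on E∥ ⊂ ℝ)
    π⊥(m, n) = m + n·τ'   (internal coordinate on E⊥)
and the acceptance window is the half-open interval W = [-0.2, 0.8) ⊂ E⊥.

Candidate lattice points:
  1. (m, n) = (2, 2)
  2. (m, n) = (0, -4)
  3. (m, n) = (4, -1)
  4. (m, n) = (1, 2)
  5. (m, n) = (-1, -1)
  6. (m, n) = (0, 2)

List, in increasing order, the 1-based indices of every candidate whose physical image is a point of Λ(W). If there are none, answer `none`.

2, 4

τ' = (5−√29)/2 ≈ -0.19258.
[1] lift (2,2): star map gives 1.61484; window check -0.2 ≤ 1.61484 < 0.8 is false → out
[2] lift (0,-4): star map gives 0.77033; window check -0.2 ≤ 0.77033 < 0.8 is true → IN Λ
[3] lift (4,-1): star map gives 4.19258; window check -0.2 ≤ 4.19258 < 0.8 is false → out
[4] lift (1,2): star map gives 0.61484; window check -0.2 ≤ 0.61484 < 0.8 is true → IN Λ
[5] lift (-1,-1): star map gives -0.80742; window check -0.2 ≤ -0.80742 < 0.8 is false → out
[6] lift (0,2): star map gives -0.38516; window check -0.2 ≤ -0.38516 < 0.8 is false → out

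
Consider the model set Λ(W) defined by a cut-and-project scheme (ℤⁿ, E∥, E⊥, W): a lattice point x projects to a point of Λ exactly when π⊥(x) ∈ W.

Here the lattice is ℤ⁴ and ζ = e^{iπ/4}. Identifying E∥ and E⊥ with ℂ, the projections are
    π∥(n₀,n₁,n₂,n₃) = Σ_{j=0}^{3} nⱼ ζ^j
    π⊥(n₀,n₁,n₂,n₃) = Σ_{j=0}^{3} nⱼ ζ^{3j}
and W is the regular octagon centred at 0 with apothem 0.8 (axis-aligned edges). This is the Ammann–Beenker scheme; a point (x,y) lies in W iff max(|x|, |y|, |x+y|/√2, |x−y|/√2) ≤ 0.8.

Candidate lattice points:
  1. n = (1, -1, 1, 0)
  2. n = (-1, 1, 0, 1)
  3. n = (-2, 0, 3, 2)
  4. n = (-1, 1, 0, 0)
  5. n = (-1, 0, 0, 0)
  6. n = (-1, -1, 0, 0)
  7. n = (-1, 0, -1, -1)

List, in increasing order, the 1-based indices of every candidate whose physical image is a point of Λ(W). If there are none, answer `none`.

π⊥(n) = n₀ + n₁ζ³ + n₂ζ⁶ + n₃ζ⁹ where ζ = e^{iπ/4}.
candidate 1: n = (1, -1, 1, 0) → π⊥ ≈ (+1.70711, -1.70711); max(|x|,|y|,|x±y|/√2) = 2.41421 > 0.8 ⇒ ∉ W
candidate 2: n = (-1, 1, 0, 1) → π⊥ ≈ (-1.00000, +1.41421); max(|x|,|y|,|x±y|/√2) = 1.70711 > 0.8 ⇒ ∉ W
candidate 3: n = (-2, 0, 3, 2) → π⊥ ≈ (-0.58579, -1.58579); max(|x|,|y|,|x±y|/√2) = 1.58579 > 0.8 ⇒ ∉ W
candidate 4: n = (-1, 1, 0, 0) → π⊥ ≈ (-1.70711, +0.70711); max(|x|,|y|,|x±y|/√2) = 1.70711 > 0.8 ⇒ ∉ W
candidate 5: n = (-1, 0, 0, 0) → π⊥ ≈ (-1.00000, +0.00000); max(|x|,|y|,|x±y|/√2) = 1.00000 > 0.8 ⇒ ∉ W
candidate 6: n = (-1, -1, 0, 0) → π⊥ ≈ (-0.29289, -0.70711); max(|x|,|y|,|x±y|/√2) = 0.70711 ≤ 0.8 ⇒ ∈ W
candidate 7: n = (-1, 0, -1, -1) → π⊥ ≈ (-1.70711, +0.29289); max(|x|,|y|,|x±y|/√2) = 1.70711 > 0.8 ⇒ ∉ W

6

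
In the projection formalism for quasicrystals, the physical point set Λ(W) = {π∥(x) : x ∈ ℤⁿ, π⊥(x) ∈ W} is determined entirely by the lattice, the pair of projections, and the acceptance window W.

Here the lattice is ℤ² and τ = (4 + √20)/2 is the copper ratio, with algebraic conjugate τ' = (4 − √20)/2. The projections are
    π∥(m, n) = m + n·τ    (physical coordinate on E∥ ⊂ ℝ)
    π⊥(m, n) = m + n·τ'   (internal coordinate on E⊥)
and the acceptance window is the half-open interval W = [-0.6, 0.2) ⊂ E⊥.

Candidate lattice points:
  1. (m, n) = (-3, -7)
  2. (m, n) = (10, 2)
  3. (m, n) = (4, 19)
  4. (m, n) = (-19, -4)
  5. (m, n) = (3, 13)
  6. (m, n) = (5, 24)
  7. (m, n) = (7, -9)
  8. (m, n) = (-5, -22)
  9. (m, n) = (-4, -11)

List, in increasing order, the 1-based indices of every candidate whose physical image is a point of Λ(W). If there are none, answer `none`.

3, 5, 8

τ' = (4−√20)/2 ≈ -0.236068.
candidate 1: (m,n)=(-3,-7) → π∥ = -3-7·τ ≈ -32.652476, π⊥ = -3-7·τ' ≈ -1.347524 ∉ [-0.6, 0.2) ⇒ out
candidate 2: (m,n)=(10,2) → π∥ = 10+2·τ ≈ 18.472136, π⊥ = 10+2·τ' ≈ 9.527864 ∉ [-0.6, 0.2) ⇒ out
candidate 3: (m,n)=(4,19) → π∥ = 4+19·τ ≈ 84.485292, π⊥ = 4+19·τ' ≈ -0.485292 ∈ [-0.6, 0.2) ⇒ IN Λ
candidate 4: (m,n)=(-19,-4) → π∥ = -19-4·τ ≈ -35.944272, π⊥ = -19-4·τ' ≈ -18.055728 ∉ [-0.6, 0.2) ⇒ out
candidate 5: (m,n)=(3,13) → π∥ = 3+13·τ ≈ 58.068884, π⊥ = 3+13·τ' ≈ -0.068884 ∈ [-0.6, 0.2) ⇒ IN Λ
candidate 6: (m,n)=(5,24) → π∥ = 5+24·τ ≈ 106.665631, π⊥ = 5+24·τ' ≈ -0.665631 ∉ [-0.6, 0.2) ⇒ out
candidate 7: (m,n)=(7,-9) → π∥ = 7-9·τ ≈ -31.124612, π⊥ = 7-9·τ' ≈ 9.124612 ∉ [-0.6, 0.2) ⇒ out
candidate 8: (m,n)=(-5,-22) → π∥ = -5-22·τ ≈ -98.193496, π⊥ = -5-22·τ' ≈ 0.193496 ∈ [-0.6, 0.2) ⇒ IN Λ
candidate 9: (m,n)=(-4,-11) → π∥ = -4-11·τ ≈ -50.596748, π⊥ = -4-11·τ' ≈ -1.403252 ∉ [-0.6, 0.2) ⇒ out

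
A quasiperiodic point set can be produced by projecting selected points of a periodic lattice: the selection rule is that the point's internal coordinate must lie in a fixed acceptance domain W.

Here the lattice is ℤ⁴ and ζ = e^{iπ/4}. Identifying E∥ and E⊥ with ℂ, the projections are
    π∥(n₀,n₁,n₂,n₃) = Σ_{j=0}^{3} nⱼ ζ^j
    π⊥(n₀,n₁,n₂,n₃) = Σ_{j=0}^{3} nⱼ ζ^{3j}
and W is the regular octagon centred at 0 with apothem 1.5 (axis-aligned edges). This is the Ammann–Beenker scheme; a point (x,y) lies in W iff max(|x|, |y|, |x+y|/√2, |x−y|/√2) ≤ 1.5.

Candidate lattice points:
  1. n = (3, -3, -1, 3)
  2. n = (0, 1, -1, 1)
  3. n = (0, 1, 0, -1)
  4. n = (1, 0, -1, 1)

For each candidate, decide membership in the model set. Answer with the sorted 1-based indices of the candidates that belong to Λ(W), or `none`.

3

With ζ = e^{iπ/4} the internal vectors are ζ^0,ζ^3,ζ^6,ζ^9.
#1 (3, -3, -1, 3): internal (7.242641, 1.000000); octagon support 7.242641 vs apothem 1.5 → ∉ W
#2 (0, 1, -1, 1): internal (0.000000, 2.414214); octagon support 2.414214 vs apothem 1.5 → ∉ W
#3 (0, 1, 0, -1): internal (-1.414214, 0.000000); octagon support 1.414214 vs apothem 1.5 → ∈ W
#4 (1, 0, -1, 1): internal (1.707107, 1.707107); octagon support 2.414214 vs apothem 1.5 → ∉ W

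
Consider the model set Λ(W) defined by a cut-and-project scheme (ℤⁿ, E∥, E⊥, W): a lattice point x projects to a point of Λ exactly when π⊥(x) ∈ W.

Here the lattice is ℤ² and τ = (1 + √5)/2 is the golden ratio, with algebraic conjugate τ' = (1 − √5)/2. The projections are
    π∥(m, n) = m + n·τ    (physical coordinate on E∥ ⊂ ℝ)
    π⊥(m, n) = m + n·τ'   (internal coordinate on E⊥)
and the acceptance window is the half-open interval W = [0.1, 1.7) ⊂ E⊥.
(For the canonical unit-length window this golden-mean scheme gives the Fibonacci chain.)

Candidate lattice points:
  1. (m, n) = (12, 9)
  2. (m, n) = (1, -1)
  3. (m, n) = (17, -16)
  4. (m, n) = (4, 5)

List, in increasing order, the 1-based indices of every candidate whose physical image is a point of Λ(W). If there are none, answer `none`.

2, 4

Compute τ' = (1−√5)/2 = -0.618034, so π⊥(m,n) = m -0.618034·n.
candidate 1: (m,n)=(12,9) → π∥ = 12+9·τ ≈ 26.562306, π⊥ = 12+9·τ' ≈ 6.437694 ∉ [0.1, 1.7) ⇒ out
candidate 2: (m,n)=(1,-1) → π∥ = 1-1·τ ≈ -0.618034, π⊥ = 1-1·τ' ≈ 1.618034 ∈ [0.1, 1.7) ⇒ IN Λ
candidate 3: (m,n)=(17,-16) → π∥ = 17-16·τ ≈ -8.888544, π⊥ = 17-16·τ' ≈ 26.888544 ∉ [0.1, 1.7) ⇒ out
candidate 4: (m,n)=(4,5) → π∥ = 4+5·τ ≈ 12.090170, π⊥ = 4+5·τ' ≈ 0.909830 ∈ [0.1, 1.7) ⇒ IN Λ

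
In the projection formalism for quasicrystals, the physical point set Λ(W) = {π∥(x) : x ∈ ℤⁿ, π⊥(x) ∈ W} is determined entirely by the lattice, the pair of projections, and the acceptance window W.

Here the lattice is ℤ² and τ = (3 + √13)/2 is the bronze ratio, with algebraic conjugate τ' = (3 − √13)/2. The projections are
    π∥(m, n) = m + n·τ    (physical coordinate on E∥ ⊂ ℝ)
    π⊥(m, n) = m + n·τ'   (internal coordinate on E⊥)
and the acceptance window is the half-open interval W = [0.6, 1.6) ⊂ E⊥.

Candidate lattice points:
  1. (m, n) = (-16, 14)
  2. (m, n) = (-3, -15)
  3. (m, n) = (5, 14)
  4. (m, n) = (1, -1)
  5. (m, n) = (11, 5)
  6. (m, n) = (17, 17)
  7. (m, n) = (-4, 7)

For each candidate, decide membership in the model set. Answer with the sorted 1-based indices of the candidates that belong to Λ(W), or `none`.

2, 3, 4

τ' = (3−√13)/2 ≈ -0.30278.
candidate 1: (m,n)=(-16,14) → π∥ = -16+14·τ ≈ 30.23886, π⊥ = -16+14·τ' ≈ -20.23886 ∉ [0.6, 1.6) ⇒ out
candidate 2: (m,n)=(-3,-15) → π∥ = -3-15·τ ≈ -52.54163, π⊥ = -3-15·τ' ≈ 1.54163 ∈ [0.6, 1.6) ⇒ IN Λ
candidate 3: (m,n)=(5,14) → π∥ = 5+14·τ ≈ 51.23886, π⊥ = 5+14·τ' ≈ 0.76114 ∈ [0.6, 1.6) ⇒ IN Λ
candidate 4: (m,n)=(1,-1) → π∥ = 1-1·τ ≈ -2.30278, π⊥ = 1-1·τ' ≈ 1.30278 ∈ [0.6, 1.6) ⇒ IN Λ
candidate 5: (m,n)=(11,5) → π∥ = 11+5·τ ≈ 27.51388, π⊥ = 11+5·τ' ≈ 9.48612 ∉ [0.6, 1.6) ⇒ out
candidate 6: (m,n)=(17,17) → π∥ = 17+17·τ ≈ 73.14719, π⊥ = 17+17·τ' ≈ 11.85281 ∉ [0.6, 1.6) ⇒ out
candidate 7: (m,n)=(-4,7) → π∥ = -4+7·τ ≈ 19.11943, π⊥ = -4+7·τ' ≈ -6.11943 ∉ [0.6, 1.6) ⇒ out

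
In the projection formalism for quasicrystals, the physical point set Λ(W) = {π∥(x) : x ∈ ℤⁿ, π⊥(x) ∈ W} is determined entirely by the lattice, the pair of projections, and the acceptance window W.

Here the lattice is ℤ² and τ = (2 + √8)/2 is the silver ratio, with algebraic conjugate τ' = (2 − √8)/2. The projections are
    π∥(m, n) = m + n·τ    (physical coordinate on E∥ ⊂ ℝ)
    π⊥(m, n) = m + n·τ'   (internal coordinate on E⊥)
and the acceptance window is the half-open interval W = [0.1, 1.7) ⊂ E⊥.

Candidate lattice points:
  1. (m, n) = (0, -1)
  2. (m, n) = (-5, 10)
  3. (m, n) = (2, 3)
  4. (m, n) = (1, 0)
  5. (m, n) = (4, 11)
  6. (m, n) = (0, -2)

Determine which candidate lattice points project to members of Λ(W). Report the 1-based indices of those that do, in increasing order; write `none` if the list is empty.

τ' = (2−√8)/2 ≈ -0.4142.
[1] lift (0,-1): star map gives 0.4142; window check 0.1 ≤ 0.4142 < 1.7 is true → IN Λ
[2] lift (-5,10): star map gives -9.1421; window check 0.1 ≤ -9.1421 < 1.7 is false → out
[3] lift (2,3): star map gives 0.7574; window check 0.1 ≤ 0.7574 < 1.7 is true → IN Λ
[4] lift (1,0): star map gives 1.0000; window check 0.1 ≤ 1.0000 < 1.7 is true → IN Λ
[5] lift (4,11): star map gives -0.5563; window check 0.1 ≤ -0.5563 < 1.7 is false → out
[6] lift (0,-2): star map gives 0.8284; window check 0.1 ≤ 0.8284 < 1.7 is true → IN Λ

1, 3, 4, 6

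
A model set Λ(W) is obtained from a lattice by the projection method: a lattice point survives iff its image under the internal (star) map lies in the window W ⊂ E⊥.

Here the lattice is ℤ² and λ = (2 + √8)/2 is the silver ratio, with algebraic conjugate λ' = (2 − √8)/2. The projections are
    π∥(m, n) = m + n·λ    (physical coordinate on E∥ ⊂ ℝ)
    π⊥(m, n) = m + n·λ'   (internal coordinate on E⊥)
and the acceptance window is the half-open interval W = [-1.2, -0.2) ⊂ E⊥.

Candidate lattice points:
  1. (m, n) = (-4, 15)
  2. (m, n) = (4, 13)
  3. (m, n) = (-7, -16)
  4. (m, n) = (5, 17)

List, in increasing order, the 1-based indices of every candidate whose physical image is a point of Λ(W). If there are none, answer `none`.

Numerically λ ≈ 2.414214 and λ' = −1/λ ≈ -0.414214.
candidate 1: (m,n)=(-4,15) → π∥ = -4+15·λ ≈ 32.213203, π⊥ = -4+15·λ' ≈ -10.213203 ∉ [-1.2, -0.2) ⇒ out
candidate 2: (m,n)=(4,13) → π∥ = 4+13·λ ≈ 35.384776, π⊥ = 4+13·λ' ≈ -1.384776 ∉ [-1.2, -0.2) ⇒ out
candidate 3: (m,n)=(-7,-16) → π∥ = -7-16·λ ≈ -45.627417, π⊥ = -7-16·λ' ≈ -0.372583 ∈ [-1.2, -0.2) ⇒ IN Λ
candidate 4: (m,n)=(5,17) → π∥ = 5+17·λ ≈ 46.041631, π⊥ = 5+17·λ' ≈ -2.041631 ∉ [-1.2, -0.2) ⇒ out

3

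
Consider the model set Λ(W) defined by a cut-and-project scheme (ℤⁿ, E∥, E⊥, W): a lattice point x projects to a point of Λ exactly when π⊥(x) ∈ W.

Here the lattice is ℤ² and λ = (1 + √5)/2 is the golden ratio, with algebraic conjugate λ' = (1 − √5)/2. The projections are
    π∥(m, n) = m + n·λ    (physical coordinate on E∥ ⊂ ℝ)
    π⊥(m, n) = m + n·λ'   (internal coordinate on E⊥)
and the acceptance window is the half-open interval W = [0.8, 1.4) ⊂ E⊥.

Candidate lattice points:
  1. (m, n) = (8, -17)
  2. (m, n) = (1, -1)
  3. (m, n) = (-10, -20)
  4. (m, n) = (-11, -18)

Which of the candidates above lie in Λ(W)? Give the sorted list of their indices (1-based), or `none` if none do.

Numerically λ ≈ 1.61803 and λ' = −1/λ ≈ -0.61803.
[1] lift (8,-17): star map gives 18.50658; window check 0.8 ≤ 18.50658 < 1.4 is false → out
[2] lift (1,-1): star map gives 1.61803; window check 0.8 ≤ 1.61803 < 1.4 is false → out
[3] lift (-10,-20): star map gives 2.36068; window check 0.8 ≤ 2.36068 < 1.4 is false → out
[4] lift (-11,-18): star map gives 0.12461; window check 0.8 ≤ 0.12461 < 1.4 is false → out

none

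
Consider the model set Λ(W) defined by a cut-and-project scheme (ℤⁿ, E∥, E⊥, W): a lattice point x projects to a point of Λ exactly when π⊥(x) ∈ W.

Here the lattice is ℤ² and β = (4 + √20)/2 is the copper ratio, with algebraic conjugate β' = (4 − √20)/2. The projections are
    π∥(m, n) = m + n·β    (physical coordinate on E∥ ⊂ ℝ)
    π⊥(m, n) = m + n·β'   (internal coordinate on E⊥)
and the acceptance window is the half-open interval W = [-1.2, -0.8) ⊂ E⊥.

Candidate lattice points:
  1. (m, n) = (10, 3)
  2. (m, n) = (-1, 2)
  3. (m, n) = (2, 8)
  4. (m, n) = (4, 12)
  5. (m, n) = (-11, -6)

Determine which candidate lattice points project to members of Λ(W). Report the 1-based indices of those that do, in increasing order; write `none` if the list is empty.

none

Compute β' = (4−√20)/2 = -0.236068, so π⊥(m,n) = m -0.236068·n.
#1 (10,3): internal coord 10 + (3)·β' = +9.291796; +9.291796 ∉ [-1.2, -0.8) → out
#2 (-1,2): internal coord -1 + (2)·β' = -1.472136; -1.472136 ∉ [-1.2, -0.8) → out
#3 (2,8): internal coord 2 + (8)·β' = +0.111456; +0.111456 ∉ [-1.2, -0.8) → out
#4 (4,12): internal coord 4 + (12)·β' = +1.167184; +1.167184 ∉ [-1.2, -0.8) → out
#5 (-11,-6): internal coord -11 + (-6)·β' = -9.583592; -9.583592 ∉ [-1.2, -0.8) → out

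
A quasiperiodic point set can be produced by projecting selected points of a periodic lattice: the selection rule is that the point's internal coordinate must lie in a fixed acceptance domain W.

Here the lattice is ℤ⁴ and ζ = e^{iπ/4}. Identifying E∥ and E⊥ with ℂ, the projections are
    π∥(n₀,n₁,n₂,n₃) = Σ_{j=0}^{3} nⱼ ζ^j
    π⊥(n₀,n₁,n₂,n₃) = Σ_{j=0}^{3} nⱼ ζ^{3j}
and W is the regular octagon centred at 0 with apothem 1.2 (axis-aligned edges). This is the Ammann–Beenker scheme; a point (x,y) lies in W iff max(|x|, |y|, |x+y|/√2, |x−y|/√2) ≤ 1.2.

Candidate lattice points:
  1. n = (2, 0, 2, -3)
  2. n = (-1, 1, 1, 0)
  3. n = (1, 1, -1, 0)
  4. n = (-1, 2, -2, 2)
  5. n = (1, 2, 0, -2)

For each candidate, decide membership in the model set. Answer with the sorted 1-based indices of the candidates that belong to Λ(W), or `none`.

With ζ = e^{iπ/4} the internal vectors are ζ^0,ζ^3,ζ^6,ζ^9.
candidate 1: n = (2, 0, 2, -3) → π⊥ ≈ (-0.121320, -4.121320); max(|x|,|y|,|x±y|/√2) = 4.121320 > 1.2 ⇒ ∉ W
candidate 2: n = (-1, 1, 1, 0) → π⊥ ≈ (-1.707107, -0.292893); max(|x|,|y|,|x±y|/√2) = 1.707107 > 1.2 ⇒ ∉ W
candidate 3: n = (1, 1, -1, 0) → π⊥ ≈ (+0.292893, +1.707107); max(|x|,|y|,|x±y|/√2) = 1.707107 > 1.2 ⇒ ∉ W
candidate 4: n = (-1, 2, -2, 2) → π⊥ ≈ (-1.000000, +4.828427); max(|x|,|y|,|x±y|/√2) = 4.828427 > 1.2 ⇒ ∉ W
candidate 5: n = (1, 2, 0, -2) → π⊥ ≈ (-1.828427, +0.000000); max(|x|,|y|,|x±y|/√2) = 1.828427 > 1.2 ⇒ ∉ W

none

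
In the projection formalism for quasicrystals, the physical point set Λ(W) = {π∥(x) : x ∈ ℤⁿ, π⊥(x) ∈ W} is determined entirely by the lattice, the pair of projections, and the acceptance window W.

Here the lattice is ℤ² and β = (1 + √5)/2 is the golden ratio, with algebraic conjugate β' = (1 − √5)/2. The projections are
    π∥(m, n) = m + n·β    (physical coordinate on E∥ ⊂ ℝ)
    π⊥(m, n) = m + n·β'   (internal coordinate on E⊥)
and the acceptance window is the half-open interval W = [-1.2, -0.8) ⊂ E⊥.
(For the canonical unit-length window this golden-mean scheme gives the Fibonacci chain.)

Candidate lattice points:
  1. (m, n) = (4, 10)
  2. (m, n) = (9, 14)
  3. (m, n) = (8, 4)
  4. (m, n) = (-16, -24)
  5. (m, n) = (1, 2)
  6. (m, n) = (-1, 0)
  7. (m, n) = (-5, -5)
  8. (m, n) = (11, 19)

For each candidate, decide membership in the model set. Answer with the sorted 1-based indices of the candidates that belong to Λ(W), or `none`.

4, 6

β' = (1−√5)/2 ≈ -0.618034.
#1 (4,10): internal coord 4 + (10)·β' = -2.180340; -2.180340 ∉ [-1.2, -0.8) → out
#2 (9,14): internal coord 9 + (14)·β' = +0.347524; +0.347524 ∉ [-1.2, -0.8) → out
#3 (8,4): internal coord 8 + (4)·β' = +5.527864; +5.527864 ∉ [-1.2, -0.8) → out
#4 (-16,-24): internal coord -16 + (-24)·β' = -1.167184; -1.167184 ∈ [-1.2, -0.8) → IN Λ
#5 (1,2): internal coord 1 + (2)·β' = -0.236068; -0.236068 ∉ [-1.2, -0.8) → out
#6 (-1,0): internal coord -1 + (0)·β' = -1.000000; -1.000000 ∈ [-1.2, -0.8) → IN Λ
#7 (-5,-5): internal coord -5 + (-5)·β' = -1.909830; -1.909830 ∉ [-1.2, -0.8) → out
#8 (11,19): internal coord 11 + (19)·β' = -0.742646; -0.742646 ∉ [-1.2, -0.8) → out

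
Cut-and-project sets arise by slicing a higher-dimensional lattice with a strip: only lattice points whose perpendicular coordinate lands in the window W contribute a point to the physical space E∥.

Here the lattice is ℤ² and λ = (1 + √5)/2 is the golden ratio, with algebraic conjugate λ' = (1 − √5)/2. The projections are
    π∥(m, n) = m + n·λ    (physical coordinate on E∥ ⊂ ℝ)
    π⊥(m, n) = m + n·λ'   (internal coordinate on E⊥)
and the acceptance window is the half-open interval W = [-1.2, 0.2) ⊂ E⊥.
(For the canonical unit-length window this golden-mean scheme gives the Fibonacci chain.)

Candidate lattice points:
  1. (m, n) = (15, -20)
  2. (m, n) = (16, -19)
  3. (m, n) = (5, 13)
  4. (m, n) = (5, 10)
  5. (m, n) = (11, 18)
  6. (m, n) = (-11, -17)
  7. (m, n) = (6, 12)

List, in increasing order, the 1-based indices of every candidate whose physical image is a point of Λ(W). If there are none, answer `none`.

λ' = (1−√5)/2 ≈ -0.61803.
[1] lift (15,-20): star map gives 27.36068; window check -1.2 ≤ 27.36068 < 0.2 is false → out
[2] lift (16,-19): star map gives 27.74265; window check -1.2 ≤ 27.74265 < 0.2 is false → out
[3] lift (5,13): star map gives -3.03444; window check -1.2 ≤ -3.03444 < 0.2 is false → out
[4] lift (5,10): star map gives -1.18034; window check -1.2 ≤ -1.18034 < 0.2 is true → IN Λ
[5] lift (11,18): star map gives -0.12461; window check -1.2 ≤ -0.12461 < 0.2 is true → IN Λ
[6] lift (-11,-17): star map gives -0.49342; window check -1.2 ≤ -0.49342 < 0.2 is true → IN Λ
[7] lift (6,12): star map gives -1.41641; window check -1.2 ≤ -1.41641 < 0.2 is false → out

4, 5, 6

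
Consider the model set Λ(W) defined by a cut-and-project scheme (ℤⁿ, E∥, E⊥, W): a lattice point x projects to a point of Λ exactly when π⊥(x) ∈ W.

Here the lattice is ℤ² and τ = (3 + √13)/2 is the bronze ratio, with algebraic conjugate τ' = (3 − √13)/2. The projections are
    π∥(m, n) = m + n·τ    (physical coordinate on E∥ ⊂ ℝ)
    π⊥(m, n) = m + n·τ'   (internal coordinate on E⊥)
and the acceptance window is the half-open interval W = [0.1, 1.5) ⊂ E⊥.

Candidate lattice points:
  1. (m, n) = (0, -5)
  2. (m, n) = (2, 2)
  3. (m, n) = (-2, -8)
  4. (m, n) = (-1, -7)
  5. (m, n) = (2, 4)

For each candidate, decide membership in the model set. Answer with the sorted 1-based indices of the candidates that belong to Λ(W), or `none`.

2, 3, 4, 5

τ' = (3−√13)/2 ≈ -0.30278.
#1 (0,-5): internal coord 0 + (-5)·τ' = +1.51388; +1.51388 ∉ [0.1, 1.5) → out
#2 (2,2): internal coord 2 + (2)·τ' = +1.39445; +1.39445 ∈ [0.1, 1.5) → IN Λ
#3 (-2,-8): internal coord -2 + (-8)·τ' = +0.42221; +0.42221 ∈ [0.1, 1.5) → IN Λ
#4 (-1,-7): internal coord -1 + (-7)·τ' = +1.11943; +1.11943 ∈ [0.1, 1.5) → IN Λ
#5 (2,4): internal coord 2 + (4)·τ' = +0.78890; +0.78890 ∈ [0.1, 1.5) → IN Λ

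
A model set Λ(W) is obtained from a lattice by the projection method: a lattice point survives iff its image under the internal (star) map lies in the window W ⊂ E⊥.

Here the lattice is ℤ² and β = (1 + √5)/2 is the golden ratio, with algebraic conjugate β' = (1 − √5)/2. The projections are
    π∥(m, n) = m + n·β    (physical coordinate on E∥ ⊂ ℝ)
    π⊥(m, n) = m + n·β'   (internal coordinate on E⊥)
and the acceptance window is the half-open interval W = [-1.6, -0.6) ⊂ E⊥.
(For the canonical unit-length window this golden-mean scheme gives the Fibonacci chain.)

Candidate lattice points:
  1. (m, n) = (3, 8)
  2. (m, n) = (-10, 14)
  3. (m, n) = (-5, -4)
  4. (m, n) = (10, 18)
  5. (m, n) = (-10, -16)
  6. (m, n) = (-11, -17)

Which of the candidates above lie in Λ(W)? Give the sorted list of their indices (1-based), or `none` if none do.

β' = (1−√5)/2 ≈ -0.6180.
#1 (3,8): internal coord 3 + (8)·β' = -1.9443; -1.9443 ∉ [-1.6, -0.6) → out
#2 (-10,14): internal coord -10 + (14)·β' = -18.6525; -18.6525 ∉ [-1.6, -0.6) → out
#3 (-5,-4): internal coord -5 + (-4)·β' = -2.5279; -2.5279 ∉ [-1.6, -0.6) → out
#4 (10,18): internal coord 10 + (18)·β' = -1.1246; -1.1246 ∈ [-1.6, -0.6) → IN Λ
#5 (-10,-16): internal coord -10 + (-16)·β' = -0.1115; -0.1115 ∉ [-1.6, -0.6) → out
#6 (-11,-17): internal coord -11 + (-17)·β' = -0.4934; -0.4934 ∉ [-1.6, -0.6) → out

4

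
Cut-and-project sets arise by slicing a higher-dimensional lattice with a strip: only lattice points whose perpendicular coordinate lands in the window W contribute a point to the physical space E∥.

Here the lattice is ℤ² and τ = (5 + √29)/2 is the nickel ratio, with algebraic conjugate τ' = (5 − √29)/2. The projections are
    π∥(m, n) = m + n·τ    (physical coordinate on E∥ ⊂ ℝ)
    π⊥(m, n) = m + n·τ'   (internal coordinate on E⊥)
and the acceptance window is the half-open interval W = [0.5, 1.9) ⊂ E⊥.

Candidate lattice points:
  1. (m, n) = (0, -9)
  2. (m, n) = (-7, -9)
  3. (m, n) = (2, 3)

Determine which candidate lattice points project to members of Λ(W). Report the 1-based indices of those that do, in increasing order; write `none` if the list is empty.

1, 3

τ' = (5−√29)/2 ≈ -0.19258.
#1 (0,-9): internal coord 0 + (-9)·τ' = +1.73324; +1.73324 ∈ [0.5, 1.9) → IN Λ
#2 (-7,-9): internal coord -7 + (-9)·τ' = -5.26676; -5.26676 ∉ [0.5, 1.9) → out
#3 (2,3): internal coord 2 + (3)·τ' = +1.42225; +1.42225 ∈ [0.5, 1.9) → IN Λ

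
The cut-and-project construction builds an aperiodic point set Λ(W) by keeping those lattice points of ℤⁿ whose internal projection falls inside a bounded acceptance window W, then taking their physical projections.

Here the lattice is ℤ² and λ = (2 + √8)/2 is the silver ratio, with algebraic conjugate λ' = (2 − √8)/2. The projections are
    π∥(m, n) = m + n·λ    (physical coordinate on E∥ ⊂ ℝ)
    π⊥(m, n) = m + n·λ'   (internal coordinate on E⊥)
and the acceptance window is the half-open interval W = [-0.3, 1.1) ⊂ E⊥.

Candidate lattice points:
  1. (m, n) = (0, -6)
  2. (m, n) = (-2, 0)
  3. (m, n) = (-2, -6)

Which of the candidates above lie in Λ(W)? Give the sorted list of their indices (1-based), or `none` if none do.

λ' = (2−√8)/2 ≈ -0.4142.
#1 (0,-6): internal coord 0 + (-6)·λ' = +2.4853; +2.4853 ∉ [-0.3, 1.1) → out
#2 (-2,0): internal coord -2 + (0)·λ' = -2.0000; -2.0000 ∉ [-0.3, 1.1) → out
#3 (-2,-6): internal coord -2 + (-6)·λ' = +0.4853; +0.4853 ∈ [-0.3, 1.1) → IN Λ

3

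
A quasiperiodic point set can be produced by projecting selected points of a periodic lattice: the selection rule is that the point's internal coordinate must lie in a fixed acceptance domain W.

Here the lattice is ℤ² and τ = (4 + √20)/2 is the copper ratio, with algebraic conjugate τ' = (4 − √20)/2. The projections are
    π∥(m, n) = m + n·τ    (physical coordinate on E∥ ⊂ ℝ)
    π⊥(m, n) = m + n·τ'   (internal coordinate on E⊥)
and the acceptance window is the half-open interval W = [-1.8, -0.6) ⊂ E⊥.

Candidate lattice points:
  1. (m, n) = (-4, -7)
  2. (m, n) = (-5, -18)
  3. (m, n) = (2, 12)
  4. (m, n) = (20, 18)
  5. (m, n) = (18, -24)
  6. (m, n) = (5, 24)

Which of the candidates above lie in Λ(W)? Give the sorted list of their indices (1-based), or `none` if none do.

2, 3, 6

τ' = (4−√20)/2 ≈ -0.2361.
[1] lift (-4,-7): star map gives -2.3475; window check -1.8 ≤ -2.3475 < -0.6 is false → out
[2] lift (-5,-18): star map gives -0.7508; window check -1.8 ≤ -0.7508 < -0.6 is true → IN Λ
[3] lift (2,12): star map gives -0.8328; window check -1.8 ≤ -0.8328 < -0.6 is true → IN Λ
[4] lift (20,18): star map gives 15.7508; window check -1.8 ≤ 15.7508 < -0.6 is false → out
[5] lift (18,-24): star map gives 23.6656; window check -1.8 ≤ 23.6656 < -0.6 is false → out
[6] lift (5,24): star map gives -0.6656; window check -1.8 ≤ -0.6656 < -0.6 is true → IN Λ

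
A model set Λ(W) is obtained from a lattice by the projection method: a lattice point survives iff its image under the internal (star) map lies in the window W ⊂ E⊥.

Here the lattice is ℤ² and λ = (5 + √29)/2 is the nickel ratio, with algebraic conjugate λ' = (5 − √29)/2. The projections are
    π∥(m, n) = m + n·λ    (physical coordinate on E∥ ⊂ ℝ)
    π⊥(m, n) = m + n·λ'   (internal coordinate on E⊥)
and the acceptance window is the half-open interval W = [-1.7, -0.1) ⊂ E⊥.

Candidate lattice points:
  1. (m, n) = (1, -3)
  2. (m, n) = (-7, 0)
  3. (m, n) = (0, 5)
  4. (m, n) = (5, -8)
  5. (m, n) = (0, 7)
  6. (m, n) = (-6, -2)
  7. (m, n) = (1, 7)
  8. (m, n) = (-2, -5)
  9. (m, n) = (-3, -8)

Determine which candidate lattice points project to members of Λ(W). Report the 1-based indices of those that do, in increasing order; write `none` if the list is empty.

Compute λ' = (5−√29)/2 = -0.19258, so π⊥(m,n) = m -0.19258·n.
#1 (1,-3): internal coord 1 + (-3)·λ' = +1.57775; +1.57775 ∉ [-1.7, -0.1) → out
#2 (-7,0): internal coord -7 + (0)·λ' = -7.00000; -7.00000 ∉ [-1.7, -0.1) → out
#3 (0,5): internal coord 0 + (5)·λ' = -0.96291; -0.96291 ∈ [-1.7, -0.1) → IN Λ
#4 (5,-8): internal coord 5 + (-8)·λ' = +6.54066; +6.54066 ∉ [-1.7, -0.1) → out
#5 (0,7): internal coord 0 + (7)·λ' = -1.34808; -1.34808 ∈ [-1.7, -0.1) → IN Λ
#6 (-6,-2): internal coord -6 + (-2)·λ' = -5.61484; -5.61484 ∉ [-1.7, -0.1) → out
#7 (1,7): internal coord 1 + (7)·λ' = -0.34808; -0.34808 ∈ [-1.7, -0.1) → IN Λ
#8 (-2,-5): internal coord -2 + (-5)·λ' = -1.03709; -1.03709 ∈ [-1.7, -0.1) → IN Λ
#9 (-3,-8): internal coord -3 + (-8)·λ' = -1.45934; -1.45934 ∈ [-1.7, -0.1) → IN Λ

3, 5, 7, 8, 9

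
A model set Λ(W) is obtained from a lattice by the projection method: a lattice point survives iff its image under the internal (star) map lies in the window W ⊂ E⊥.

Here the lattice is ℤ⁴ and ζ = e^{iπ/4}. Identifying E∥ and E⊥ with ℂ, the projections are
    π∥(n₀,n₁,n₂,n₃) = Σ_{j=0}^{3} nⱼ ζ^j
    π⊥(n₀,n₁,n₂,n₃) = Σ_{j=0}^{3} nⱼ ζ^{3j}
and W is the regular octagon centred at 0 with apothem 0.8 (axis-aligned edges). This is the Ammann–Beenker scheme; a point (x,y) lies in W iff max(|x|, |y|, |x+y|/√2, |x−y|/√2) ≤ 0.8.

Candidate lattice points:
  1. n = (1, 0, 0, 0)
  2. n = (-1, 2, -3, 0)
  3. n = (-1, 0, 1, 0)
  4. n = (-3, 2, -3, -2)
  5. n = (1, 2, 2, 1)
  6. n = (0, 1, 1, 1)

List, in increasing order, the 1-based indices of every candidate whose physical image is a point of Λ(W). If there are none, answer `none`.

Internal map: ζ^{3j} for j=0..3 gives (1,0), (−√2/2,√2/2), (0,−1), (√2/2,√2/2).
#1 (1, 0, 0, 0): internal (1.000000, 0.000000); octagon support 1.000000 vs apothem 0.8 → ∉ W
#2 (-1, 2, -3, 0): internal (-2.414214, 4.414214); octagon support 4.828427 vs apothem 0.8 → ∉ W
#3 (-1, 0, 1, 0): internal (-1.000000, -1.000000); octagon support 1.414214 vs apothem 0.8 → ∉ W
#4 (-3, 2, -3, -2): internal (-5.828427, 3.000000); octagon support 6.242641 vs apothem 0.8 → ∉ W
#5 (1, 2, 2, 1): internal (0.292893, 0.121320); octagon support 0.292893 vs apothem 0.8 → ∈ W
#6 (0, 1, 1, 1): internal (0.000000, 0.414214); octagon support 0.414214 vs apothem 0.8 → ∈ W

5, 6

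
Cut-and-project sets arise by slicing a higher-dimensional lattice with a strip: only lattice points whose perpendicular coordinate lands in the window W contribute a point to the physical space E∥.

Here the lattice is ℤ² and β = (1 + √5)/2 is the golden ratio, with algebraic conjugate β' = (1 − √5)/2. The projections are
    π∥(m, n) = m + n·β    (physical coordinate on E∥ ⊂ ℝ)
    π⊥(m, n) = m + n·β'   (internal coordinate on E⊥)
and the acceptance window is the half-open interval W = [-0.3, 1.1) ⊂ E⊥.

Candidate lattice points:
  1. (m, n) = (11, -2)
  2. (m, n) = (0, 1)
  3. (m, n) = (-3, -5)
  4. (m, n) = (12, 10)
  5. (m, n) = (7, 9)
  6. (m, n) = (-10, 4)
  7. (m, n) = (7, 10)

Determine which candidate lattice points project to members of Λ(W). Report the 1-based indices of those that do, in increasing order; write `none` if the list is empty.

3, 7

Compute β' = (1−√5)/2 = -0.618034, so π⊥(m,n) = m -0.618034·n.
#1 (11,-2): internal coord 11 + (-2)·β' = +12.236068; +12.236068 ∉ [-0.3, 1.1) → out
#2 (0,1): internal coord 0 + (1)·β' = -0.618034; -0.618034 ∉ [-0.3, 1.1) → out
#3 (-3,-5): internal coord -3 + (-5)·β' = +0.090170; +0.090170 ∈ [-0.3, 1.1) → IN Λ
#4 (12,10): internal coord 12 + (10)·β' = +5.819660; +5.819660 ∉ [-0.3, 1.1) → out
#5 (7,9): internal coord 7 + (9)·β' = +1.437694; +1.437694 ∉ [-0.3, 1.1) → out
#6 (-10,4): internal coord -10 + (4)·β' = -12.472136; -12.472136 ∉ [-0.3, 1.1) → out
#7 (7,10): internal coord 7 + (10)·β' = +0.819660; +0.819660 ∈ [-0.3, 1.1) → IN Λ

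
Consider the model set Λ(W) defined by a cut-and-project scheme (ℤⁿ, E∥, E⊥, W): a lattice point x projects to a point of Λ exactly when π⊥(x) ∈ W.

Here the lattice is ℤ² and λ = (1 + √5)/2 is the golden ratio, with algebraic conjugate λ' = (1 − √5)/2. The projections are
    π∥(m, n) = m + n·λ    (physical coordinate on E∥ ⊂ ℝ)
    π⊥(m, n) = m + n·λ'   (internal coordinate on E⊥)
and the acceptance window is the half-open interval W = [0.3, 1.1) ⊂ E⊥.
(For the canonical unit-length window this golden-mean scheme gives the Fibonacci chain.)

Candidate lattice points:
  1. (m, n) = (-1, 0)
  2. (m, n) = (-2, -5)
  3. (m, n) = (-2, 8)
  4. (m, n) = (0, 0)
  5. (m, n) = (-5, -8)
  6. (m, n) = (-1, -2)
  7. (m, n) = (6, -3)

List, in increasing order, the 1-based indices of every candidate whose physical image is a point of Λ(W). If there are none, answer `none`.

Numerically λ ≈ 1.618034 and λ' = −1/λ ≈ -0.618034.
[1] lift (-1,0): star map gives -1.000000; window check 0.3 ≤ -1.000000 < 1.1 is false → out
[2] lift (-2,-5): star map gives 1.090170; window check 0.3 ≤ 1.090170 < 1.1 is true → IN Λ
[3] lift (-2,8): star map gives -6.944272; window check 0.3 ≤ -6.944272 < 1.1 is false → out
[4] lift (0,0): star map gives 0.000000; window check 0.3 ≤ 0.000000 < 1.1 is false → out
[5] lift (-5,-8): star map gives -0.055728; window check 0.3 ≤ -0.055728 < 1.1 is false → out
[6] lift (-1,-2): star map gives 0.236068; window check 0.3 ≤ 0.236068 < 1.1 is false → out
[7] lift (6,-3): star map gives 7.854102; window check 0.3 ≤ 7.854102 < 1.1 is false → out

2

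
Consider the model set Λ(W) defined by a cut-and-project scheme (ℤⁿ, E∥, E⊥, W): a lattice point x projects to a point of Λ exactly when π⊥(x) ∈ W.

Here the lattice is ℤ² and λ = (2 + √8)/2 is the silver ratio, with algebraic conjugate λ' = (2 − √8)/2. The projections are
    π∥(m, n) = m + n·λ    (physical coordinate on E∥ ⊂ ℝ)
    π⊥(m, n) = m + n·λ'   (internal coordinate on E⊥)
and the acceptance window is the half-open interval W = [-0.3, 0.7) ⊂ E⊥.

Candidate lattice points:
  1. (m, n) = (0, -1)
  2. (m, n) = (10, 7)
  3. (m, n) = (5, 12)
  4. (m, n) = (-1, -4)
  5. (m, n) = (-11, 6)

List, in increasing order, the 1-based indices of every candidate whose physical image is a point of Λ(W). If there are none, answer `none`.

1, 3, 4

Compute λ' = (2−√8)/2 = -0.41421, so π⊥(m,n) = m -0.41421·n.
[1] lift (0,-1): star map gives 0.41421; window check -0.3 ≤ 0.41421 < 0.7 is true → IN Λ
[2] lift (10,7): star map gives 7.10051; window check -0.3 ≤ 7.10051 < 0.7 is false → out
[3] lift (5,12): star map gives 0.02944; window check -0.3 ≤ 0.02944 < 0.7 is true → IN Λ
[4] lift (-1,-4): star map gives 0.65685; window check -0.3 ≤ 0.65685 < 0.7 is true → IN Λ
[5] lift (-11,6): star map gives -13.48528; window check -0.3 ≤ -13.48528 < 0.7 is false → out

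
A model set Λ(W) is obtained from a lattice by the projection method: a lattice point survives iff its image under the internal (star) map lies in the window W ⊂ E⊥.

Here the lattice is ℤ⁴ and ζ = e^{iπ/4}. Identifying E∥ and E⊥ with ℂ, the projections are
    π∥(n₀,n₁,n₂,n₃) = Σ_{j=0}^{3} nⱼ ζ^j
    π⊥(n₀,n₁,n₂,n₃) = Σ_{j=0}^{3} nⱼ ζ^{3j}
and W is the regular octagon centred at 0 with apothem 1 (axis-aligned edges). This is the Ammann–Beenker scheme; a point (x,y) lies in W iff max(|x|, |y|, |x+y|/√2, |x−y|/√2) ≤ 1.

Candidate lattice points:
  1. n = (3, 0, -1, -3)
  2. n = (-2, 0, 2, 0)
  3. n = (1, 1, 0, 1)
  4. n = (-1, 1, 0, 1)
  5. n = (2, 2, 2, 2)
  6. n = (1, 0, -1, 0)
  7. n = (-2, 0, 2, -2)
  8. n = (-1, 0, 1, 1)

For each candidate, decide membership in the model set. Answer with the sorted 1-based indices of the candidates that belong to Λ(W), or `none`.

With ζ = e^{iπ/4} the internal vectors are ζ^0,ζ^3,ζ^6,ζ^9.
#1 (3, 0, -1, -3): internal (0.87868, -1.12132); octagon support 1.41421 vs apothem 1 → ∉ W
#2 (-2, 0, 2, 0): internal (-2.00000, -2.00000); octagon support 2.82843 vs apothem 1 → ∉ W
#3 (1, 1, 0, 1): internal (1.00000, 1.41421); octagon support 1.70711 vs apothem 1 → ∉ W
#4 (-1, 1, 0, 1): internal (-1.00000, 1.41421); octagon support 1.70711 vs apothem 1 → ∉ W
#5 (2, 2, 2, 2): internal (2.00000, 0.82843); octagon support 2.00000 vs apothem 1 → ∉ W
#6 (1, 0, -1, 0): internal (1.00000, 1.00000); octagon support 1.41421 vs apothem 1 → ∉ W
#7 (-2, 0, 2, -2): internal (-3.41421, -3.41421); octagon support 4.82843 vs apothem 1 → ∉ W
#8 (-1, 0, 1, 1): internal (-0.29289, -0.29289); octagon support 0.41421 vs apothem 1 → ∈ W

8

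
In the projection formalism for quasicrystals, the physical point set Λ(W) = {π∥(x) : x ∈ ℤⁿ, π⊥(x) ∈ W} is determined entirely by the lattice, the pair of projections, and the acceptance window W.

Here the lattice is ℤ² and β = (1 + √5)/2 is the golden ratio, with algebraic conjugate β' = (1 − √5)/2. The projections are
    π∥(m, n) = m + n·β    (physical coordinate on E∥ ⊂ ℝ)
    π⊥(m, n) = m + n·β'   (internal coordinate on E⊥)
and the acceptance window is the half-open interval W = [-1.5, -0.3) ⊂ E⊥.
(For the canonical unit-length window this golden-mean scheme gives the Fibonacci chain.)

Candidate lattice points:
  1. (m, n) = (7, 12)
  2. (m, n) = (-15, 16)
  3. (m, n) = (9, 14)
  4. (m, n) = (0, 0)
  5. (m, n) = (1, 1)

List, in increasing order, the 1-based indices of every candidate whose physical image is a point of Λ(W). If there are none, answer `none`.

1

Compute β' = (1−√5)/2 = -0.61803, so π⊥(m,n) = m -0.61803·n.
#1 (7,12): internal coord 7 + (12)·β' = -0.41641; -0.41641 ∈ [-1.5, -0.3) → IN Λ
#2 (-15,16): internal coord -15 + (16)·β' = -24.88854; -24.88854 ∉ [-1.5, -0.3) → out
#3 (9,14): internal coord 9 + (14)·β' = +0.34752; +0.34752 ∉ [-1.5, -0.3) → out
#4 (0,0): internal coord 0 + (0)·β' = +0.00000; +0.00000 ∉ [-1.5, -0.3) → out
#5 (1,1): internal coord 1 + (1)·β' = +0.38197; +0.38197 ∉ [-1.5, -0.3) → out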